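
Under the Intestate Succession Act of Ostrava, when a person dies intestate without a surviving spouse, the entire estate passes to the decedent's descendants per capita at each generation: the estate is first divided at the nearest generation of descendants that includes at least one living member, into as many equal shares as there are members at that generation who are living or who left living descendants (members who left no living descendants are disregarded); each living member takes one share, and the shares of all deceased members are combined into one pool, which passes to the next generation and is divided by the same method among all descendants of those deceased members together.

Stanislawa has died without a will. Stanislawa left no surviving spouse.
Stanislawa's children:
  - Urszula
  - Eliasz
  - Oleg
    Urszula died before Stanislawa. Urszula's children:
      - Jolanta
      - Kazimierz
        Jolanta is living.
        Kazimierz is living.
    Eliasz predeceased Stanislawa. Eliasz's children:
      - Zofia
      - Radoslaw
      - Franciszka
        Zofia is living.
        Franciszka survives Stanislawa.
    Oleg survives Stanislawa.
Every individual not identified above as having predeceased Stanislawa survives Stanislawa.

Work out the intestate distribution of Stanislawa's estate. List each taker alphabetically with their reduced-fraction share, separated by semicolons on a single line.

There is no surviving spouse, so the entire estate passes to Stanislawa's descendants per capita at each generation.
At generation 1 (Urszula, Eliasz, Oleg) there are 3 shares of (1)/3 = 1/3 each.
Living: Oleg — each takes 1/3.
Deceased: Urszula and Eliasz. Their combined 2/3 is pooled and carried to generation 2.
At generation 2 (Jolanta, Kazimierz, Zofia, Radoslaw, Franciszka) there are 5 shares of (2/3)/5 = 2/15 each.
Living: Jolanta, Kazimierz, Zofia, Radoslaw, and Franciszka — each takes 2/15.

Franciszka 2/15; Jolanta 2/15; Kazimierz 2/15; Oleg 1/3; Radoslaw 2/15; Zofia 2/15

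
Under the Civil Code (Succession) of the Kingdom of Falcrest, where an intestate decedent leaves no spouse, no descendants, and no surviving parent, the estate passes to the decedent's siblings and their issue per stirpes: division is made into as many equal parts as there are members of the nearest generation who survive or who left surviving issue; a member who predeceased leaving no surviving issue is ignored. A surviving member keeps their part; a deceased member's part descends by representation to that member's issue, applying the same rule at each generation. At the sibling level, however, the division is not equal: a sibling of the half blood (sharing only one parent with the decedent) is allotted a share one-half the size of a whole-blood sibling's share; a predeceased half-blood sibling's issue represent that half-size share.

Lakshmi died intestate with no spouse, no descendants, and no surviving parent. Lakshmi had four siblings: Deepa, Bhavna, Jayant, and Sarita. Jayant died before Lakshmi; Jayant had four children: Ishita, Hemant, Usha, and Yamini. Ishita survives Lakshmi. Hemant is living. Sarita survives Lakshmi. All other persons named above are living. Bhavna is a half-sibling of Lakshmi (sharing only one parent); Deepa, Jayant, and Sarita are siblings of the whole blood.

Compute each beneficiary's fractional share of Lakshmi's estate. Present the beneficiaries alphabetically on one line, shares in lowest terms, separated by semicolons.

No spouse, descendants, or parent survives, so the estate passes to Lakshmi's siblings per stirpes.
Half-blood siblings count for one-half the weight of whole-blood siblings at the initial division.
Dividing 1 in proportion to weights (total weight 7/2): Deepa (weight 1) → 2/7; Bhavna (weight 1/2) → 1/7; Jayant (weight 1) → 2/7; Sarita (weight 1) → 2/7.
Deepa is living and takes 2/7.
Bhavna is living and takes 1/7.
Jayant predeceased; the 2/7 allotted to Jayant's branch passes to Jayant's issue by representation.
The 2/7 is divided into 4 equal shares of 1/14 among Ishita, Hemant, Usha, Yamini.
Ishita is living and takes 1/14.
Hemant is living and takes 1/14.
Usha is living and takes 1/14.
Yamini is living and takes 1/14.
Sarita is living and takes 2/7.

Bhavna 1/7; Deepa 2/7; Hemant 1/14; Ishita 1/14; Sarita 2/7; Usha 1/14; Yamini 1/14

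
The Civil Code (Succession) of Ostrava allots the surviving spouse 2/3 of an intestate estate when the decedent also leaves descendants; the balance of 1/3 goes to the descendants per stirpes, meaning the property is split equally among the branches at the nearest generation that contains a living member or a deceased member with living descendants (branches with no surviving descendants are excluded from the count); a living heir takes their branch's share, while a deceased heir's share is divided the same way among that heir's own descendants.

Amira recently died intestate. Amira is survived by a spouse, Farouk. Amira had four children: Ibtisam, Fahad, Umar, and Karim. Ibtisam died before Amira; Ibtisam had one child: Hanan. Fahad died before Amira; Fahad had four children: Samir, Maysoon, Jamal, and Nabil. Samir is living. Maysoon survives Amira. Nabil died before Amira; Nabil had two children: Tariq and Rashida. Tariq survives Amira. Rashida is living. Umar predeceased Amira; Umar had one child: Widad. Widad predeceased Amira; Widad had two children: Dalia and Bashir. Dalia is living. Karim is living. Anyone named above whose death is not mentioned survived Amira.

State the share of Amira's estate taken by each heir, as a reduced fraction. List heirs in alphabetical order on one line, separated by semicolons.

Bashir 1/24; Dalia 1/24; Farouk 2/3; Hanan 1/12; Jamal 1/48; Karim 1/12; Maysoon 1/48; Rashida 1/96; Samir 1/48; Tariq 1/96

Farouk, as surviving spouse, takes 2/3.
The remaining 1/3 passes to Amira's descendants per stirpes.
The 1/3 is divided into 4 equal shares of 1/12 among Ibtisam, Fahad, Umar, Karim.
Ibtisam predeceased; the 1/12 allotted to Ibtisam's branch passes to Ibtisam's issue by representation.
Hanan is the sole taker at this level and receives the full 1/12.
Fahad predeceased; the 1/12 allotted to Fahad's branch passes to Fahad's issue by representation.
The 1/12 is divided into 4 equal shares of 1/48 among Samir, Maysoon, Jamal, Nabil.
Samir is living and takes 1/48.
Maysoon is living and takes 1/48.
Jamal is living and takes 1/48.
Nabil predeceased; the 1/48 allotted to Nabil's branch passes to Nabil's issue by representation.
The 1/48 is divided into 2 equal shares of 1/96 among Tariq, Rashida.
Tariq is living and takes 1/96.
Rashida is living and takes 1/96.
Umar predeceased; the 1/12 allotted to Umar's branch passes to Umar's issue by representation.
Widad's line is the sole branch at this level, so the full 1/12 passes to Widad's issue by representation.
The 1/12 is divided into 2 equal shares of 1/24 among Dalia, Bashir.
Dalia is living and takes 1/24.
Bashir is living and takes 1/24.
Karim is living and takes 1/12.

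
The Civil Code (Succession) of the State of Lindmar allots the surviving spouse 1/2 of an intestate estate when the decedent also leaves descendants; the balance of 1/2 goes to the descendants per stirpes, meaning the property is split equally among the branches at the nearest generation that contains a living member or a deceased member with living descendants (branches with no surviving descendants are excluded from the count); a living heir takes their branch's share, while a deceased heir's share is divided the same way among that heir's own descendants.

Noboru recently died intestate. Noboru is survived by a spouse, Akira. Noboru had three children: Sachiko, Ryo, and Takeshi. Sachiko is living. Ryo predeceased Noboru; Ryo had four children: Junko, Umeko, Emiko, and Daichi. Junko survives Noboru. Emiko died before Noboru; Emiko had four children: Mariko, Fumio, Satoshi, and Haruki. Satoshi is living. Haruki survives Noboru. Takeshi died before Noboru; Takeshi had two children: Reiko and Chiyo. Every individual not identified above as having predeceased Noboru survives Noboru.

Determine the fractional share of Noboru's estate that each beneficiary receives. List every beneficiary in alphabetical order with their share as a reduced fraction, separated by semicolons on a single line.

Akira 1/2; Chiyo 1/12; Daichi 1/24; Fumio 1/96; Haruki 1/96; Junko 1/24; Mariko 1/96; Reiko 1/12; Sachiko 1/6; Satoshi 1/96; Umeko 1/24

Akira, as surviving spouse, takes 1/2.
The remaining 1/2 passes to Noboru's descendants per stirpes.
The 1/2 is divided into 3 equal shares of 1/6 among Sachiko, Ryo, Takeshi.
Sachiko is living and takes 1/6.
Ryo predeceased; the 1/6 allotted to Ryo's branch passes to Ryo's issue by representation.
The 1/6 is divided into 4 equal shares of 1/24 among Junko, Umeko, Emiko, Daichi.
Junko is living and takes 1/24.
Umeko is living and takes 1/24.
Emiko predeceased; the 1/24 allotted to Emiko's branch passes to Emiko's issue by representation.
The 1/24 is divided into 4 equal shares of 1/96 among Mariko, Fumio, Satoshi, Haruki.
Mariko is living and takes 1/96.
Fumio is living and takes 1/96.
Satoshi is living and takes 1/96.
Haruki is living and takes 1/96.
Daichi is living and takes 1/24.
Takeshi predeceased; the 1/6 allotted to Takeshi's branch passes to Takeshi's issue by representation.
The 1/6 is divided into 2 equal shares of 1/12 among Reiko, Chiyo.
Reiko is living and takes 1/12.
Chiyo is living and takes 1/12.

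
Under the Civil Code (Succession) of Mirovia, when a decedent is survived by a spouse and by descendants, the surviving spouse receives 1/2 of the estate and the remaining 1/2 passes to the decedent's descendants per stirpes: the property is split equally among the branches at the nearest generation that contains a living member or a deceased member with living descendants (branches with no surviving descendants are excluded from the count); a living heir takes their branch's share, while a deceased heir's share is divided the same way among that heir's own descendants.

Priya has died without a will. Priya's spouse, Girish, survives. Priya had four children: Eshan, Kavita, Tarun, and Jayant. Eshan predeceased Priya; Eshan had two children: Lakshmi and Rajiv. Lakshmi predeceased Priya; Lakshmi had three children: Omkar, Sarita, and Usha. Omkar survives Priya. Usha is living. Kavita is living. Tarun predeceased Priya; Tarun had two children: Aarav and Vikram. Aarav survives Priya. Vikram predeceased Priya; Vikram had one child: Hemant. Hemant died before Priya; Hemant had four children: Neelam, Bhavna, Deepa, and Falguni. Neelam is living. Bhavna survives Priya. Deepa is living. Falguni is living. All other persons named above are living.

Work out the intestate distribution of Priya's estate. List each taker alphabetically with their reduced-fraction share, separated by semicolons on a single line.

Aarav 1/16; Bhavna 1/64; Deepa 1/64; Falguni 1/64; Girish 1/2; Jayant 1/8; Kavita 1/8; Neelam 1/64; Omkar 1/48; Rajiv 1/16; Sarita 1/48; Usha 1/48

Girish, as surviving spouse, takes 1/2.
The remaining 1/2 passes to Priya's descendants per stirpes.
The 1/2 is divided into 4 equal shares of 1/8 among Eshan, Kavita, Tarun, Jayant.
Eshan predeceased; the 1/8 allotted to Eshan's branch passes to Eshan's issue by representation.
The 1/8 is divided into 2 equal shares of 1/16 among Lakshmi, Rajiv.
Lakshmi predeceased; the 1/16 allotted to Lakshmi's branch passes to Lakshmi's issue by representation.
The 1/16 is divided into 3 equal shares of 1/48 among Omkar, Sarita, Usha.
Omkar is living and takes 1/48.
Sarita is living and takes 1/48.
Usha is living and takes 1/48.
Rajiv is living and takes 1/16.
Kavita is living and takes 1/8.
Tarun predeceased; the 1/8 allotted to Tarun's branch passes to Tarun's issue by representation.
The 1/8 is divided into 2 equal shares of 1/16 among Aarav, Vikram.
Aarav is living and takes 1/16.
Vikram predeceased; the 1/16 allotted to Vikram's branch passes to Vikram's issue by representation.
Hemant's line is the sole branch at this level, so the full 1/16 passes to Hemant's issue by representation.
The 1/16 is divided into 4 equal shares of 1/64 among Neelam, Bhavna, Deepa, Falguni.
Neelam is living and takes 1/64.
Bhavna is living and takes 1/64.
Deepa is living and takes 1/64.
Falguni is living and takes 1/64.
Jayant is living and takes 1/8.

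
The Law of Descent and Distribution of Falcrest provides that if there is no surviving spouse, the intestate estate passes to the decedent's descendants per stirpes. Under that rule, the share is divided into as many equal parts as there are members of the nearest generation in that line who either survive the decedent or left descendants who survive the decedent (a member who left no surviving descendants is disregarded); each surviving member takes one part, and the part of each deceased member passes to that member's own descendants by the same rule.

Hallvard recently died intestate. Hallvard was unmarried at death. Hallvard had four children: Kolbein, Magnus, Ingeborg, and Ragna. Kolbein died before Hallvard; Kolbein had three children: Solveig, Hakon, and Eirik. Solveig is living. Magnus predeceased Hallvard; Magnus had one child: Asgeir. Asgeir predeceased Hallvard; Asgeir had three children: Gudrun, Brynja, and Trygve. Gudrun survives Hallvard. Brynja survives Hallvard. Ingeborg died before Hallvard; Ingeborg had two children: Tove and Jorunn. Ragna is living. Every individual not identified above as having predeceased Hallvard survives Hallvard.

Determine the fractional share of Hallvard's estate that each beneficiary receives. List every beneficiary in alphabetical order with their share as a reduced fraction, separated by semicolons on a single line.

There is no surviving spouse, so the entire estate passes to Hallvard's descendants per stirpes.
The estate is divided into 4 equal shares of 1/4 among Kolbein, Magnus, Ingeborg, Ragna.
Kolbein predeceased; the 1/4 allotted to Kolbein's branch passes to Kolbein's issue by representation.
The 1/4 is divided into 3 equal shares of 1/12 among Solveig, Hakon, Eirik.
Solveig is living and takes 1/12.
Hakon is living and takes 1/12.
Eirik is living and takes 1/12.
Magnus predeceased; the 1/4 allotted to Magnus's branch passes to Magnus's issue by representation.
Asgeir's line is the sole branch at this level, so the full 1/4 passes to Asgeir's issue by representation.
The 1/4 is divided into 3 equal shares of 1/12 among Gudrun, Brynja, Trygve.
Gudrun is living and takes 1/12.
Brynja is living and takes 1/12.
Trygve is living and takes 1/12.
Ingeborg predeceased; the 1/4 allotted to Ingeborg's branch passes to Ingeborg's issue by representation.
The 1/4 is divided into 2 equal shares of 1/8 among Tove, Jorunn.
Tove is living and takes 1/8.
Jorunn is living and takes 1/8.
Ragna is living and takes 1/4.

Brynja 1/12; Eirik 1/12; Gudrun 1/12; Hakon 1/12; Jorunn 1/8; Ragna 1/4; Solveig 1/12; Tove 1/8; Trygve 1/12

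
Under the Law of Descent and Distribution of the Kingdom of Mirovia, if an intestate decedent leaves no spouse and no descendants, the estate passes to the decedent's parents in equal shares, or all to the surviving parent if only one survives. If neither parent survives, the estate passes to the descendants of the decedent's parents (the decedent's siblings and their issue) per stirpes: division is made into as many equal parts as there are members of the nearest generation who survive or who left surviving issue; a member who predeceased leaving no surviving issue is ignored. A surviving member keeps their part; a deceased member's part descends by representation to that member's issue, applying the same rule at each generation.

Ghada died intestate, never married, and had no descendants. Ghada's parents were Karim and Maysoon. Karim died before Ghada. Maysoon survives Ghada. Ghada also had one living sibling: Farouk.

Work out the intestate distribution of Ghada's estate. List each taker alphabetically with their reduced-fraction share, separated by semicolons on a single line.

Maysoon 1

Only one parent, Maysoon, survives, so Maysoon takes the entire estate. The siblings take nothing because a surviving parent has priority.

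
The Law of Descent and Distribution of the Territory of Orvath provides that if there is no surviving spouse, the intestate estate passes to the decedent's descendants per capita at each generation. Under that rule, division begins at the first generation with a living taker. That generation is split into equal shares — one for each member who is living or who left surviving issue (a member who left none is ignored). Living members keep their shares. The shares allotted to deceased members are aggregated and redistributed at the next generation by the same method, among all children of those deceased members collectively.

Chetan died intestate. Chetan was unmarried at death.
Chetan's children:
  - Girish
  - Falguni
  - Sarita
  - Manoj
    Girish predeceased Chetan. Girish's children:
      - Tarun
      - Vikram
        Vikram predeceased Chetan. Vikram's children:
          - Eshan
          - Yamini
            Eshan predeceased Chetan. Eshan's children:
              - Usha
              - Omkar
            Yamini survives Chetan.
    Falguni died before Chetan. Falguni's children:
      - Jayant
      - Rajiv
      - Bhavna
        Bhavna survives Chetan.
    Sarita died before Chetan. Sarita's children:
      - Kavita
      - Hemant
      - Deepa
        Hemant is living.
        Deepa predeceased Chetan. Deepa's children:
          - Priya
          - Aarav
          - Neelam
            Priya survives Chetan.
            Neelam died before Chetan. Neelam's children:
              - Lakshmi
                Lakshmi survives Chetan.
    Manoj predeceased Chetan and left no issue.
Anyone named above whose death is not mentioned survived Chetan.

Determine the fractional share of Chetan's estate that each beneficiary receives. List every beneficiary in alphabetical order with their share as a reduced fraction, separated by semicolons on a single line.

Aarav 1/20; Bhavna 1/8; Hemant 1/8; Jayant 1/8; Kavita 1/8; Lakshmi 1/30; Omkar 1/30; Priya 1/20; Rajiv 1/8; Tarun 1/8; Usha 1/30; Yamini 1/20

There is no surviving spouse, so the entire estate passes to Chetan's descendants per capita at each generation.
No one at generation 1 (Girish, Falguni, Sarita) is living; moving to the next generation.
At generation 2 (Tarun, Vikram, Jayant, Rajiv, Bhavna, Kavita, Hemant, Deepa) there are 8 shares of (1)/8 = 1/8 each.
Living: Tarun, Jayant, Rajiv, Bhavna, Kavita, and Hemant — each takes 1/8.
Deceased: Vikram and Deepa. Their combined 1/4 is pooled and carried to generation 3.
At generation 3 (Eshan, Yamini, Priya, Aarav, Neelam) there are 5 shares of (1/4)/5 = 1/20 each.
Living: Yamini, Priya, and Aarav — each takes 1/20.
Deceased: Eshan and Neelam. Their combined 1/10 is pooled and carried to generation 4.
At generation 4 (Usha, Omkar, Lakshmi) there are 3 shares of (1/10)/3 = 1/30 each.
Living: Usha, Omkar, and Lakshmi — each takes 1/30.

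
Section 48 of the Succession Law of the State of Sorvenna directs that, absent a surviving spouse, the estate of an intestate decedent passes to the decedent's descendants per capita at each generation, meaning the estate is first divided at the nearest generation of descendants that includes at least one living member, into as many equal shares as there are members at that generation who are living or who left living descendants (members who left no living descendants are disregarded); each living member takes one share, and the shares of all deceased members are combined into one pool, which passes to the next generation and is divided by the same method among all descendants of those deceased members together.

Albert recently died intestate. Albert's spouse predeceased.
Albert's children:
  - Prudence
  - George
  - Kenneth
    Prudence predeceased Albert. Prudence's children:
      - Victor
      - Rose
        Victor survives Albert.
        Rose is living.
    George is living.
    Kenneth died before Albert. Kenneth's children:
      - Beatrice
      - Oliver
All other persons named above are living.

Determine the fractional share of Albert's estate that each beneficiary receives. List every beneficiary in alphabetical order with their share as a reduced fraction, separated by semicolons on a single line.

Beatrice 1/6; George 1/3; Oliver 1/6; Rose 1/6; Victor 1/6

There is no surviving spouse, so the entire estate passes to Albert's descendants per capita at each generation.
At generation 1 (Prudence, George, Kenneth) there are 3 shares of (1)/3 = 1/3 each.
Living: George — each takes 1/3.
Deceased: Prudence and Kenneth. Their combined 2/3 is pooled and carried to generation 2.
At generation 2 (Victor, Rose, Beatrice, Oliver) there are 4 shares of (2/3)/4 = 1/6 each.
Living: Victor, Rose, Beatrice, and Oliver — each takes 1/6.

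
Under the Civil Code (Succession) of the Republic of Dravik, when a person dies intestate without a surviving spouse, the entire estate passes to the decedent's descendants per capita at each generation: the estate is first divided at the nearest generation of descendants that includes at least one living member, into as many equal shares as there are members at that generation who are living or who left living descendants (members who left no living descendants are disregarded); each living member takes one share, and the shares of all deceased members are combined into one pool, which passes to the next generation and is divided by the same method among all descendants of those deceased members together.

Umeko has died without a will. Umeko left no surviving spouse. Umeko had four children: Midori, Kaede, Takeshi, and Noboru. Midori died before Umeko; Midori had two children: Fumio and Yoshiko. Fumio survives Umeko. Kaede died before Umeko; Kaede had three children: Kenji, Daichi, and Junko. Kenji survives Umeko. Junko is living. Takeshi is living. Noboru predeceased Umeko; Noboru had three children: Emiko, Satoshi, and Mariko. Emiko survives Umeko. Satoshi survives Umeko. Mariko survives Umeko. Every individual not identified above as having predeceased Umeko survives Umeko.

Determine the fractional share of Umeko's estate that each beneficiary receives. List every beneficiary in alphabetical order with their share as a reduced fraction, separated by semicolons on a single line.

There is no surviving spouse, so the entire estate passes to Umeko's descendants per capita at each generation.
At generation 1 (Midori, Kaede, Takeshi, Noboru) there are 4 shares of (1)/4 = 1/4 each.
Living: Takeshi — each takes 1/4.
Deceased: Midori, Kaede, and Noboru. Their combined 3/4 is pooled and carried to generation 2.
At generation 2 (Fumio, Yoshiko, Kenji, Daichi, Junko, Emiko, Satoshi, Mariko) there are 8 shares of (3/4)/8 = 3/32 each.
Living: Fumio, Yoshiko, Kenji, Daichi, Junko, Emiko, Satoshi, and Mariko — each takes 3/32.

Daichi 3/32; Emiko 3/32; Fumio 3/32; Junko 3/32; Kenji 3/32; Mariko 3/32; Satoshi 3/32; Takeshi 1/4; Yoshiko 3/32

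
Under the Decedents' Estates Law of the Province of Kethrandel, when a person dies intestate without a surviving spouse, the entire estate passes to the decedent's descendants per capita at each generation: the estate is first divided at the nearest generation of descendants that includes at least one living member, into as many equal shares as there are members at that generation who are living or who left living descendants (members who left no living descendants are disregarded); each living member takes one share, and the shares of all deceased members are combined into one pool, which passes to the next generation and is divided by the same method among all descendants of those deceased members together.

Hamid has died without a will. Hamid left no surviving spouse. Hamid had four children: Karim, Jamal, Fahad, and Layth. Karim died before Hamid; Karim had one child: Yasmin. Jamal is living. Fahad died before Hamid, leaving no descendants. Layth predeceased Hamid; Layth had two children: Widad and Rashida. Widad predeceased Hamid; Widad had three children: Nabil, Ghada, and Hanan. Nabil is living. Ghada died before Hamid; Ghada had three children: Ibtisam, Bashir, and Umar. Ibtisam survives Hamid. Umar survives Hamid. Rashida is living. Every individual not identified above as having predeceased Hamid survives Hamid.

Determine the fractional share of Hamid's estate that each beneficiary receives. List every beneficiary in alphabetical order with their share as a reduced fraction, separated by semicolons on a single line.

There is no surviving spouse, so the entire estate passes to Hamid's descendants per capita at each generation.
At generation 1 (Karim, Jamal, Layth) there are 3 shares of (1)/3 = 1/3 each.
Living: Jamal — each takes 1/3.
Deceased: Karim and Layth. Their combined 2/3 is pooled and carried to generation 2.
At generation 2 (Yasmin, Widad, Rashida) there are 3 shares of (2/3)/3 = 2/9 each.
Living: Yasmin and Rashida — each takes 2/9.
Deceased: Widad. That 2/9 share is carried to generation 3.
At generation 3 (Nabil, Ghada, Hanan) there are 3 shares of (2/9)/3 = 2/27 each.
Living: Nabil and Hanan — each takes 2/27.
Deceased: Ghada. That 2/27 share is carried to generation 4.
At generation 4 (Ibtisam, Bashir, Umar) there are 3 shares of (2/27)/3 = 2/81 each.
Living: Ibtisam, Bashir, and Umar — each takes 2/81.

Bashir 2/81; Hanan 2/27; Ibtisam 2/81; Jamal 1/3; Nabil 2/27; Rashida 2/9; Umar 2/81; Yasmin 2/9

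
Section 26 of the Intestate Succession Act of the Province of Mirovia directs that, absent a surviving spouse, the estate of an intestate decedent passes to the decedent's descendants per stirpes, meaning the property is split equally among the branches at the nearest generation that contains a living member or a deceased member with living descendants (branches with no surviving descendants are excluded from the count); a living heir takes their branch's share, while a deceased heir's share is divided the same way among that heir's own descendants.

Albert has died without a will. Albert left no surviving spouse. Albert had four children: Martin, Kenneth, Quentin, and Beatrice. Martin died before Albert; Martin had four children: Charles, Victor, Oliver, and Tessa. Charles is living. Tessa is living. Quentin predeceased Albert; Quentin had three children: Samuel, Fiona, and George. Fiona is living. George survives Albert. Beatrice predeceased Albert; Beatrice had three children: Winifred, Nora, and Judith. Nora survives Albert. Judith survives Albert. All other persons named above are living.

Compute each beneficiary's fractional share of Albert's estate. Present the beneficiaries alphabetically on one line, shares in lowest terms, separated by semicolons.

Charles 1/16; Fiona 1/12; George 1/12; Judith 1/12; Kenneth 1/4; Nora 1/12; Oliver 1/16; Samuel 1/12; Tessa 1/16; Victor 1/16; Winifred 1/12

There is no surviving spouse, so the entire estate passes to Albert's descendants per stirpes.
The estate is divided into 4 equal shares of 1/4 among Martin, Kenneth, Quentin, Beatrice.
Martin predeceased; the 1/4 allotted to Martin's branch passes to Martin's issue by representation.
The 1/4 is divided into 4 equal shares of 1/16 among Charles, Victor, Oliver, Tessa.
Charles is living and takes 1/16.
Victor is living and takes 1/16.
Oliver is living and takes 1/16.
Tessa is living and takes 1/16.
Kenneth is living and takes 1/4.
Quentin predeceased; the 1/4 allotted to Quentin's branch passes to Quentin's issue by representation.
The 1/4 is divided into 3 equal shares of 1/12 among Samuel, Fiona, George.
Samuel is living and takes 1/12.
Fiona is living and takes 1/12.
George is living and takes 1/12.
Beatrice predeceased; the 1/4 allotted to Beatrice's branch passes to Beatrice's issue by representation.
The 1/4 is divided into 3 equal shares of 1/12 among Winifred, Nora, Judith.
Winifred is living and takes 1/12.
Nora is living and takes 1/12.
Judith is living and takes 1/12.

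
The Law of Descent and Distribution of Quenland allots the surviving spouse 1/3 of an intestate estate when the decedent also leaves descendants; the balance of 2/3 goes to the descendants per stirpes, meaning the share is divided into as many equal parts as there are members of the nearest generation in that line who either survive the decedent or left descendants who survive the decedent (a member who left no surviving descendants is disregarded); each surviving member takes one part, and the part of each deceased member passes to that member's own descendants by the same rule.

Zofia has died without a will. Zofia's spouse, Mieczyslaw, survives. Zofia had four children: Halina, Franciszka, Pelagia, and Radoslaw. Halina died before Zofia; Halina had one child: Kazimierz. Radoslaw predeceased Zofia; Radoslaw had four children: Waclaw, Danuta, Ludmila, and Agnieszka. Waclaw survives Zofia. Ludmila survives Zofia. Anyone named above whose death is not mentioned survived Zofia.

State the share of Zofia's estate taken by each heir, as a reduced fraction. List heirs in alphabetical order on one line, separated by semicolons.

Agnieszka 1/24; Danuta 1/24; Franciszka 1/6; Kazimierz 1/6; Ludmila 1/24; Mieczyslaw 1/3; Pelagia 1/6; Waclaw 1/24

Mieczyslaw, as surviving spouse, takes 1/3.
The remaining 2/3 passes to Zofia's descendants per stirpes.
The 2/3 is divided into 4 equal shares of 1/6 among Halina, Franciszka, Pelagia, Radoslaw.
Halina predeceased; the 1/6 allotted to Halina's branch passes to Halina's issue by representation.
Kazimierz is the sole taker at this level and receives the full 1/6.
Franciszka is living and takes 1/6.
Pelagia is living and takes 1/6.
Radoslaw predeceased; the 1/6 allotted to Radoslaw's branch passes to Radoslaw's issue by representation.
The 1/6 is divided into 4 equal shares of 1/24 among Waclaw, Danuta, Ludmila, Agnieszka.
Waclaw is living and takes 1/24.
Danuta is living and takes 1/24.
Ludmila is living and takes 1/24.
Agnieszka is living and takes 1/24.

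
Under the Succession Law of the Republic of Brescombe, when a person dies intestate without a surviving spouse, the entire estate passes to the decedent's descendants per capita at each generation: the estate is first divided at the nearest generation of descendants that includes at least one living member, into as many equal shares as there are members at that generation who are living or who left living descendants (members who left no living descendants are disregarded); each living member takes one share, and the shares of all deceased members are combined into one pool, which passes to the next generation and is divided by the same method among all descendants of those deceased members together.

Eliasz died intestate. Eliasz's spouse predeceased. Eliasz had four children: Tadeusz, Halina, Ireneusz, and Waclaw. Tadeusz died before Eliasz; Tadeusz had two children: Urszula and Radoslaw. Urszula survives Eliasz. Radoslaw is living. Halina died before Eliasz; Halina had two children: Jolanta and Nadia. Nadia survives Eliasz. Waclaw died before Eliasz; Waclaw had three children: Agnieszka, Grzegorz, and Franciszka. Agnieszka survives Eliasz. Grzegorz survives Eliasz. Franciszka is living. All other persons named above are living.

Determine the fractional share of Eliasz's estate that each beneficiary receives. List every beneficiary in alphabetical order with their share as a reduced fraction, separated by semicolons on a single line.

Agnieszka 3/28; Franciszka 3/28; Grzegorz 3/28; Ireneusz 1/4; Jolanta 3/28; Nadia 3/28; Radoslaw 3/28; Urszula 3/28

There is no surviving spouse, so the entire estate passes to Eliasz's descendants per capita at each generation.
At generation 1 (Tadeusz, Halina, Ireneusz, Waclaw) there are 4 shares of (1)/4 = 1/4 each.
Living: Ireneusz — each takes 1/4.
Deceased: Tadeusz, Halina, and Waclaw. Their combined 3/4 is pooled and carried to generation 2.
At generation 2 (Urszula, Radoslaw, Jolanta, Nadia, Agnieszka, Grzegorz, Franciszka) there are 7 shares of (3/4)/7 = 3/28 each.
Living: Urszula, Radoslaw, Jolanta, Nadia, Agnieszka, Grzegorz, and Franciszka — each takes 3/28.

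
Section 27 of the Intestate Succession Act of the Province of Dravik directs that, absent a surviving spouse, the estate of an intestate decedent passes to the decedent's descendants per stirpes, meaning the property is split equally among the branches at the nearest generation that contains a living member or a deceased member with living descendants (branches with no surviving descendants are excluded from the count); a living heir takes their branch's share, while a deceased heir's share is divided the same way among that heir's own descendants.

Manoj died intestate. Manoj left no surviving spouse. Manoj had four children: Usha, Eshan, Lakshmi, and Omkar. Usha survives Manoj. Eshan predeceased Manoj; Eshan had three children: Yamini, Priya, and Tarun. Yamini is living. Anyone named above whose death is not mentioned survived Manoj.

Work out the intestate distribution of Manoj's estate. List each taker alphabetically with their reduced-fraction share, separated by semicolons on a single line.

There is no surviving spouse, so the entire estate passes to Manoj's descendants per stirpes.
The estate is divided into 4 equal shares of 1/4 among Usha, Eshan, Lakshmi, Omkar.
Usha is living and takes 1/4.
Eshan predeceased; the 1/4 allotted to Eshan's branch passes to Eshan's issue by representation.
The 1/4 is divided into 3 equal shares of 1/12 among Yamini, Priya, Tarun.
Yamini is living and takes 1/12.
Priya is living and takes 1/12.
Tarun is living and takes 1/12.
Lakshmi is living and takes 1/4.
Omkar is living and takes 1/4.

Lakshmi 1/4; Omkar 1/4; Priya 1/12; Tarun 1/12; Usha 1/4; Yamini 1/12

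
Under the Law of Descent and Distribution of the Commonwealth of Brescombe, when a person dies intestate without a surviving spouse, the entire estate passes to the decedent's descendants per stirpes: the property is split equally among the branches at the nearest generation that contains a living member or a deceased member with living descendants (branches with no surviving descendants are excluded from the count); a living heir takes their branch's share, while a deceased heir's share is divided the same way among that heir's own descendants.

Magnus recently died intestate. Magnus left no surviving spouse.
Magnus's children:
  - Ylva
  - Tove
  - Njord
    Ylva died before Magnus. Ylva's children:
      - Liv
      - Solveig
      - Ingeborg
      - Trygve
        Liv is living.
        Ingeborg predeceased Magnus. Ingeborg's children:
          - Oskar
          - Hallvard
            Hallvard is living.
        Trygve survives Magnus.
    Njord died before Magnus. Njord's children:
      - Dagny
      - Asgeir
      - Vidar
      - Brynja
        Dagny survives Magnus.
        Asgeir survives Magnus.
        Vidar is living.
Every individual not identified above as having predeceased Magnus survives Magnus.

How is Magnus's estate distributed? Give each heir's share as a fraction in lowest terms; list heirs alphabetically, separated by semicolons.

There is no surviving spouse, so the entire estate passes to Magnus's descendants per stirpes.
The estate is divided into 3 equal shares of 1/3 among Ylva, Tove, Njord.
Ylva predeceased; the 1/3 allotted to Ylva's branch passes to Ylva's issue by representation.
The 1/3 is divided into 4 equal shares of 1/12 among Liv, Solveig, Ingeborg, Trygve.
Liv is living and takes 1/12.
Solveig is living and takes 1/12.
Ingeborg predeceased; the 1/12 allotted to Ingeborg's branch passes to Ingeborg's issue by representation.
The 1/12 is divided into 2 equal shares of 1/24 among Oskar, Hallvard.
Oskar is living and takes 1/24.
Hallvard is living and takes 1/24.
Trygve is living and takes 1/12.
Tove is living and takes 1/3.
Njord predeceased; the 1/3 allotted to Njord's branch passes to Njord's issue by representation.
The 1/3 is divided into 4 equal shares of 1/12 among Dagny, Asgeir, Vidar, Brynja.
Dagny is living and takes 1/12.
Asgeir is living and takes 1/12.
Vidar is living and takes 1/12.
Brynja is living and takes 1/12.

Asgeir 1/12; Brynja 1/12; Dagny 1/12; Hallvard 1/24; Liv 1/12; Oskar 1/24; Solveig 1/12; Tove 1/3; Trygve 1/12; Vidar 1/12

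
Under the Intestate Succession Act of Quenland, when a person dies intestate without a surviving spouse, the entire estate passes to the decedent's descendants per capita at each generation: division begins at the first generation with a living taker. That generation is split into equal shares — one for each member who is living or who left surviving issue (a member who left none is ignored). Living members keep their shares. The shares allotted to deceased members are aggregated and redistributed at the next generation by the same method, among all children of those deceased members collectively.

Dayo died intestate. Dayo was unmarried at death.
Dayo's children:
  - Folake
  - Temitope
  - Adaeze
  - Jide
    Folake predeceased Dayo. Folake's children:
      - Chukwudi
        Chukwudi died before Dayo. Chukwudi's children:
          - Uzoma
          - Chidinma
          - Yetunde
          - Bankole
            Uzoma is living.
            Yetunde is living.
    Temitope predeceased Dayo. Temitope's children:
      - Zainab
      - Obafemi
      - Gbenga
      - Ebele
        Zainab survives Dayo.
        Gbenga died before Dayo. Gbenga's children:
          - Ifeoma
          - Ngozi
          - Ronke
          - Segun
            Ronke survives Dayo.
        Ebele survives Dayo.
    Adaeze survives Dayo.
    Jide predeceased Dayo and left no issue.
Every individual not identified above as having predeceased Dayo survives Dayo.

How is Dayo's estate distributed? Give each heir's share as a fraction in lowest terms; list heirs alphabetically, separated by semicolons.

There is no surviving spouse, so the entire estate passes to Dayo's descendants per capita at each generation.
At generation 1 (Folake, Temitope, Adaeze) there are 3 shares of (1)/3 = 1/3 each.
Living: Adaeze — each takes 1/3.
Deceased: Folake and Temitope. Their combined 2/3 is pooled and carried to generation 2.
At generation 2 (Chukwudi, Zainab, Obafemi, Gbenga, Ebele) there are 5 shares of (2/3)/5 = 2/15 each.
Living: Zainab, Obafemi, and Ebele — each takes 2/15.
Deceased: Chukwudi and Gbenga. Their combined 4/15 is pooled and carried to generation 3.
At generation 3 (Uzoma, Chidinma, Yetunde, Bankole, Ifeoma, Ngozi, Ronke, Segun) there are 8 shares of (4/15)/8 = 1/30 each.
Living: Uzoma, Chidinma, Yetunde, Bankole, Ifeoma, Ngozi, Ronke, and Segun — each takes 1/30.

Adaeze 1/3; Bankole 1/30; Chidinma 1/30; Ebele 2/15; Ifeoma 1/30; Ngozi 1/30; Obafemi 2/15; Ronke 1/30; Segun 1/30; Uzoma 1/30; Yetunde 1/30; Zainab 2/15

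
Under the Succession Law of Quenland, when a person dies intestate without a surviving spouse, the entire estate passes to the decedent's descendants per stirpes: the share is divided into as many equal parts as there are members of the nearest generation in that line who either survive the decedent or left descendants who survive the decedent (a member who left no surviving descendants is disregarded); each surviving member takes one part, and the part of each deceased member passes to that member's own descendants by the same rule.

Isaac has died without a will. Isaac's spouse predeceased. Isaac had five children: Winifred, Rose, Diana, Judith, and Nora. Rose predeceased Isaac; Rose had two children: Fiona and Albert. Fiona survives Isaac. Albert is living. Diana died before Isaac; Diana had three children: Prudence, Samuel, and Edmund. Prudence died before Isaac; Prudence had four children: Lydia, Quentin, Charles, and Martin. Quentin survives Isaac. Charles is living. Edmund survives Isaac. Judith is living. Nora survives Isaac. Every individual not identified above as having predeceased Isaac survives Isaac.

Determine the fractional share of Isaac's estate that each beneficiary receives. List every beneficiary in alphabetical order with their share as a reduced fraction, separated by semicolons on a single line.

There is no surviving spouse, so the entire estate passes to Isaac's descendants per stirpes.
The estate is divided into 5 equal shares of 1/5 among Winifred, Rose, Diana, Judith, Nora.
Winifred is living and takes 1/5.
Rose predeceased; the 1/5 allotted to Rose's branch passes to Rose's issue by representation.
The 1/5 is divided into 2 equal shares of 1/10 among Fiona, Albert.
Fiona is living and takes 1/10.
Albert is living and takes 1/10.
Diana predeceased; the 1/5 allotted to Diana's branch passes to Diana's issue by representation.
The 1/5 is divided into 3 equal shares of 1/15 among Prudence, Samuel, Edmund.
Prudence predeceased; the 1/15 allotted to Prudence's branch passes to Prudence's issue by representation.
The 1/15 is divided into 4 equal shares of 1/60 among Lydia, Quentin, Charles, Martin.
Lydia is living and takes 1/60.
Quentin is living and takes 1/60.
Charles is living and takes 1/60.
Martin is living and takes 1/60.
Samuel is living and takes 1/15.
Edmund is living and takes 1/15.
Judith is living and takes 1/5.
Nora is living and takes 1/5.

Albert 1/10; Charles 1/60; Edmund 1/15; Fiona 1/10; Judith 1/5; Lydia 1/60; Martin 1/60; Nora 1/5; Quentin 1/60; Samuel 1/15; Winifred 1/5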